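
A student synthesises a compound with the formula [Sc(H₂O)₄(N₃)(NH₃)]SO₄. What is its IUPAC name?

The 1 sulfate counter-ion carries a total charge of -2, so each complex ion is 2+.
Ligand charges: 4×aqua (neutral), 1×azido (-1 each), 1×ammine (neutral); total -1. So Sc + (-1) = 2+, giving Sc = +3.
Ligands are named alphabetically: ammine before aqua before azido.

amminetetraaquaazidoscandium(III) sulfate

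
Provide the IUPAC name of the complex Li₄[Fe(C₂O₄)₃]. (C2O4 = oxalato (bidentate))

lithium trioxalatoferrate(II)

The 4 lithium counter-ions carry a total charge of +4, so each complex ion is 4−.
Ligand charges: 3×oxalato (-2 each); total -6. So Fe + (-6) = 4−, giving Fe = +2.
The complex ion is anionic, so iron takes the -ate form ferrate(II).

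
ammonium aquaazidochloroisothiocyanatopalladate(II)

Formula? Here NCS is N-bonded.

Ligands: 1 aqua (H2O, neutral), 1 azido (N3, -1), 1 isothiocyanato (NCS, -1), 1 chloro (Cl, -1). Ligand charge sum = -3.
With Pd in oxidation state +2, the complex ion is [Pd...]^1−.
Charge balance with ammonium (+1) requires 1 complex ion per 1 ammonium.

NH4[PdCl(H2O)(N3)(NCS)]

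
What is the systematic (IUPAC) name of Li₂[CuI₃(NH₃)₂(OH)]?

lithium diamminehydroxotriiodocuprate(II)

The 2 lithium counter-ions carry a total charge of +2, so each complex ion is 2−.
Ligand charges: 1×hydroxo (-1 each), 2×ammine (neutral), 3×iodo (-1 each); total -4. So Cu + (-4) = 2−, giving Cu = +2.
Ligands are named alphabetically: ammine before hydroxo before iodo.
The complex ion is anionic, so copper takes the -ate form cuprate(II).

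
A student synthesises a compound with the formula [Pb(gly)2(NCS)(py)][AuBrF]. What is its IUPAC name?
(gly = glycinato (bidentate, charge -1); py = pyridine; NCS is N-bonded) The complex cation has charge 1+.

bis(glycinato)isothiocyanato(pyridine)lead(IV) bromofluoroaurate(I)

The complex cation is given as 1+; its ligand charges sum to -3, so Pb = +4.
A 1:1 salt means the anion carries the equal and opposite charge, 1−.
Anion: ligand charges sum to -2; for the ion to be 1−, Au = +1.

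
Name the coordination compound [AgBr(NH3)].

There is no counter-ion, so the complex is neutral overall.
Ligand charges: 1×bromo (-1 each), 1×ammine (neutral); total -1. So Ag + (-1) = 0, giving Ag = +1.
Ligands are named alphabetically: ammine before bromo.

amminebromosilver(I)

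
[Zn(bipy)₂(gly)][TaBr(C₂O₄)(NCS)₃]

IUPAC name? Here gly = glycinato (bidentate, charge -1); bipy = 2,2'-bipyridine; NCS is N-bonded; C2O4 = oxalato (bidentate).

bis(2,2'-bipyridine)(glycinato)zinc(II) bromotriisothiocyanatooxalatotantalate(V)

Both ions are complex: the cation is named first with the plain metal name, the anion second with the -ate form; each ion's ligands are alphabetised independently.
Zinc is always +2 in its complexes; the cation's ligand charges sum to -1, so the complex cation is 1+.
A 1:1 salt means the anion carries the equal and opposite charge, 1−.
Anion: ligand charges sum to -6; for the ion to be 1−, Ta = +5.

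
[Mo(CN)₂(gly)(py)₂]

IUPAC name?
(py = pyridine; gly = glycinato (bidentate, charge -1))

There is no counter-ion, so the complex is neutral overall.
Ligand charges: 2×pyridine (neutral), 1×glycinato (-1 each), 2×cyano (-1 each); total -3. So Mo + (-3) = 0, giving Mo = +3.
Ligands are named alphabetically: cyano before glycinato before pyridine.

dicyano(glycinato)bis(pyridine)molybdenum(III)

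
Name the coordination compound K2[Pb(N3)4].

The 2 potassium counter-ions carry a total charge of +2, so each complex ion is 2−.
Ligand charges: 4×azido (-1 each); total -4. So Pb + (-4) = 2−, giving Pb = +2.
The complex ion is anionic, so lead takes the -ate form plumbate(II).

potassium tetraazidoplumbate(II)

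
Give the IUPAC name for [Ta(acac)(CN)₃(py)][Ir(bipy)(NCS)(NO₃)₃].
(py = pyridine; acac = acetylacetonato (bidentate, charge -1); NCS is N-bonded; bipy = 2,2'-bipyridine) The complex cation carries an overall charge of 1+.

(acetylacetonato)tricyano(pyridine)tantalum(V) (2,2'-bipyridine)isothiocyanatotrinitratoiridate(III)

Both ions are complex: the cation is named first with the plain metal name, the anion second with the -ate form; each ion's ligands are alphabetised independently.
The complex cation is given as 1+; its ligand charges sum to -4, so Ta = +5.
A 1:1 salt means the anion carries the equal and opposite charge, 1−.
Anion: ligand charges sum to -4; for the ion to be 1−, Ir = +3.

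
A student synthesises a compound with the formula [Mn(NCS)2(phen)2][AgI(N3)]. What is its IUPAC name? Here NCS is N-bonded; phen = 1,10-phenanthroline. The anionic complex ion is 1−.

diisothiocyanatobis(1,10-phenanthroline)manganese(III) azidoiodoargentate(I)

The complex anion is given as 1−; its ligand charges sum to -2, so Ag = +1.
A 1:1 salt means the cation carries the equal and opposite charge, 1+.
Cation: ligand charges sum to -2; for the ion to be 1+, Mn = +3.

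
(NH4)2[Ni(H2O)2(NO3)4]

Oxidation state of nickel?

+2

2 ammonium outside the brackets (+1 each) → the complex ion is 2−.
Ligand charges: 4×NO3 = -4; 2×H2O neutral; sum -4.
Ni + (-4) = 2− ⇒ Ni is +2.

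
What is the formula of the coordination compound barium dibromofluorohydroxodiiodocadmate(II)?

Ba2[CdBr2FI2(OH)]

Ligands: 1 fluoro (F, -1), 1 hydroxo (OH, -1), 2 iodo (I, -1), 2 bromo (Br, -1). Ligand charge sum = -6.
With Cd in oxidation state +2, the complex ion is [Cd...]^4−.
Charge balance with barium (+2) requires 1 complex ion per 2 barium.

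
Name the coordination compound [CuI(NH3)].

ammineiodocopper(I)

There is no counter-ion, so the complex is neutral overall.
Ligand charges: 1×iodo (-1 each), 1×ammine (neutral); total -1. So Cu + (-1) = 0, giving Cu = +1.
Ligands are named alphabetically: ammine before iodo.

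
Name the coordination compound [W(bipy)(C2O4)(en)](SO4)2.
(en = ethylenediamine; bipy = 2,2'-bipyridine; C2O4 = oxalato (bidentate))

The 2 sulfate counter-ions carry a total charge of -4, so each complex ion is 4+.
Ligand charges: 1×ethylenediamine (neutral), 1×2,2'-bipyridine (neutral), 1×oxalato (-2 each); total -2. So W + (-2) = 4+, giving W = +6.
Ligands are named alphabetically: bipyridine before ethylenediamine before oxalato.

(2,2'-bipyridine)(ethylenediamine)oxalatotungsten(VI) sulfate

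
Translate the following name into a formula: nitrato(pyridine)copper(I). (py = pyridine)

Ligands: 1 nitrato (NO3, -1), 1 pyridine (py, neutral). Ligand charge sum = -1.
With Cu in oxidation state +1, the complex ion is [Cu...].

[Cu(NO3)(py)]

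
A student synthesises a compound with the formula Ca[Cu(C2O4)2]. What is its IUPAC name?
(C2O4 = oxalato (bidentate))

calcium dioxalatocuprate(II)

The 1 calcium counter-ion carries a total charge of +2, so each complex ion is 2−.
Ligand charges: 2×oxalato (-2 each); total -4. So Cu + (-4) = 2−, giving Cu = +2.
The complex ion is anionic, so copper takes the -ate form cuprate(II).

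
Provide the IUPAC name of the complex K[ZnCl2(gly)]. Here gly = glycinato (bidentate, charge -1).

potassium dichloro(glycinato)zincate(II)

The 1 potassium counter-ion carries a total charge of +1, so each complex ion is 1−.
Ligand charges: 2×chloro (-1 each), 1×glycinato (-1 each); total -3. So Zn + (-3) = 1−, giving Zn = +2.
Ligands are named alphabetically: chloro before glycinato.
The complex ion is anionic, so zinc takes the -ate form zincate(II).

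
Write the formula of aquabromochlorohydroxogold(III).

Ligands: 1 aqua (H2O, neutral), 1 bromo (Br, -1), 1 hydroxo (OH, -1), 1 chloro (Cl, -1). Ligand charge sum = -3.
With Au in oxidation state +3, the complex ion is [Au...].

[AuBrCl(H2O)(OH)]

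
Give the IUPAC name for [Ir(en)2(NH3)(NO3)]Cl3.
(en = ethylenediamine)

The 3 chloride counter-ions carry a total charge of -3, so each complex ion is 3+.
Ligand charges: 1×ammine (neutral), 2×ethylenediamine (neutral), 1×nitrato (-1 each); total -1. So Ir + (-1) = 3+, giving Ir = +4.
Ligands are named alphabetically: ammine before ethylenediamine before nitrato.

amminebis(ethylenediamine)nitratoiridium(IV) chloride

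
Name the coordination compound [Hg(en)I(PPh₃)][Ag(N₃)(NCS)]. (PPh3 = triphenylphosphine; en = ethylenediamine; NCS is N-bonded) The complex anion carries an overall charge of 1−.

(ethylenediamine)iodo(triphenylphosphine)mercury(II) azidoisothiocyanatoargentate(I)

Both ions are complex: the cation is named first with the plain metal name, the anion second with the -ate form; each ion's ligands are alphabetised independently.
The complex anion is given as 1−; its ligand charges sum to -2, so Ag = +1.
A 1:1 salt means the cation carries the equal and opposite charge, 1+.
Cation: ligand charges sum to -1; for the ion to be 1+, Hg = +2.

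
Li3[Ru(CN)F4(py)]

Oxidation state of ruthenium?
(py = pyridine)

3 lithium outside the brackets (+1 each) → the complex ion is 3−.
Ligand charges: 1×CN = -1; 4×F = -4; 1×py neutral; sum -5.
Ru + (-5) = 3− ⇒ Ru is +2.

+2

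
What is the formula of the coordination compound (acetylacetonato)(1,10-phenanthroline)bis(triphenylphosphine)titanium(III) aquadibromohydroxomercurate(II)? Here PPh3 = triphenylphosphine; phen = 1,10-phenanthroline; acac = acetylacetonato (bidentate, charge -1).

Cation [Ti…]: ligand charges -1, Ti(III) ⇒ ion charge 2+.
Anion [Hg…]: ligand charges -3, Hg(II) ⇒ ion charge 1−.

[Ti(acac)(phen)(PPh3)2][HgBr2(H2O)(OH)]2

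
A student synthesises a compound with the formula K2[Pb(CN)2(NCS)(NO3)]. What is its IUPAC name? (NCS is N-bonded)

potassium dicyanoisothiocyanatonitratoplumbate(II)

The 2 potassium counter-ions carry a total charge of +2, so each complex ion is 2−.
Ligand charges: 2×cyano (-1 each), 1×nitrato (-1 each), 1×isothiocyanato (-1 each); total -4. So Pb + (-4) = 2−, giving Pb = +2.
The complex ion is anionic, so lead takes the -ate form plumbate(II).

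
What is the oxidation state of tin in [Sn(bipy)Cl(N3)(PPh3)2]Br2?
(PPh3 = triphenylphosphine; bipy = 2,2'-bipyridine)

2 bromide outside the brackets (-1 each) → the complex ion is 2+.
Ligand charges: 1×N3 = -1; 2×PPh3 neutral; 1×bipy neutral; 1×Cl = -1; sum -2.
Sn + (-2) = 2+ ⇒ Sn is +4.

+4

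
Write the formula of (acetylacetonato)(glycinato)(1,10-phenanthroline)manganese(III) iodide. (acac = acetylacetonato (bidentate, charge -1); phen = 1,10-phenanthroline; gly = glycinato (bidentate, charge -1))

Ligands: 1 acetylacetonato (acac, -1), 1 1,10-phenanthroline (phen, neutral), 1 glycinato (gly, -1). Ligand charge sum = -2.
Charge balance with iodide (-1) requires 1 complex ion per 1 iodide.

[Mn(acac)(gly)(phen)]I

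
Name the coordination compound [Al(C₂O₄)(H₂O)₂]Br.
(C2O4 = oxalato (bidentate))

The 1 bromide counter-ion carries a total charge of -1, so each complex ion is 1+.
Ligand charges: 1×oxalato (-2 each), 2×aqua (neutral); total -2. So Al + (-2) = 1+, giving Al = +3.
Ligands are named alphabetically: aqua before oxalato.

diaquaoxalatoaluminium(III) bromide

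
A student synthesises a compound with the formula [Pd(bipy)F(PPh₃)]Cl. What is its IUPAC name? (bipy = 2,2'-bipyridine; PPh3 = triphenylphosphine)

The 1 chloride counter-ion carries a total charge of -1, so each complex ion is 1+.
Ligand charges: 1×fluoro (-1 each), 1×2,2'-bipyridine (neutral), 1×triphenylphosphine (neutral); total -1. So Pd + (-1) = 1+, giving Pd = +2.
Ligands are named alphabetically: bipyridine before fluoro before triphenylphosphine.

(2,2'-bipyridine)fluoro(triphenylphosphine)palladium(II) chloride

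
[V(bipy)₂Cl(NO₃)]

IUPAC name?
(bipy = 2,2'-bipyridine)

There is no counter-ion, so the complex is neutral overall.
Ligand charges: 2×2,2'-bipyridine (neutral), 1×nitrato (-1 each), 1×chloro (-1 each); total -2. So V + (-2) = 0, giving V = +2.
Ligands are named alphabetically: bipyridine before chloro before nitrato.

bis(2,2'-bipyridine)chloronitratovanadium(II)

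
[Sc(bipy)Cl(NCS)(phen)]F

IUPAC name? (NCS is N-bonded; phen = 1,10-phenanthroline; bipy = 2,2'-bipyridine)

The 1 fluoride counter-ion carries a total charge of -1, so each complex ion is 1+.
Ligand charges: 1×chloro (-1 each), 1×isothiocyanato (-1 each), 1×1,10-phenanthroline (neutral), 1×2,2'-bipyridine (neutral); total -2. So Sc + (-2) = 1+, giving Sc = +3.
Ligands are named alphabetically: bipyridine before chloro before isothiocyanato before phenanthroline.

(2,2'-bipyridine)chloroisothiocyanato(1,10-phenanthroline)scandium(III) fluoride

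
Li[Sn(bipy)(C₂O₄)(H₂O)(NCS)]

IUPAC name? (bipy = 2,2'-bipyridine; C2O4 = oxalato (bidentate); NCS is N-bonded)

The 1 lithium counter-ion carries a total charge of +1, so each complex ion is 1−.
Ligand charges: 1×2,2'-bipyridine (neutral), 1×oxalato (-2 each), 1×isothiocyanato (-1 each), 1×aqua (neutral); total -3. So Sn + (-3) = 1−, giving Sn = +2.
The complex ion is anionic, so tin takes the -ate form stannate(II).

lithium aqua(2,2'-bipyridine)isothiocyanatooxalatostannate(II)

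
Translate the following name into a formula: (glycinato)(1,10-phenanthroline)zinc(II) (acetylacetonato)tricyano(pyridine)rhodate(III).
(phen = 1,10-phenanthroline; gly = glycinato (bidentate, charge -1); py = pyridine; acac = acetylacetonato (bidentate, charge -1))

Cation [Zn…]: ligand charges -1, Zn(II) ⇒ ion charge 1+.
Anion [Rh…]: ligand charges -4, Rh(III) ⇒ ion charge 1−.

[Zn(gly)(phen)][Rh(acac)(CN)3(py)]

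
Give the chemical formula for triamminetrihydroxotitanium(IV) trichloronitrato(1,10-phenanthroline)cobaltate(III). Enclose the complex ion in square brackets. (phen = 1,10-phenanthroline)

Cation [Ti…]: ligand charges -3, Ti(IV) ⇒ ion charge 1+.
Anion [Co…]: ligand charges -4, Co(III) ⇒ ion charge 1−.
One 1+ cation balances one 1− anion.

[Ti(NH3)3(OH)3][CoCl3(NO3)(phen)]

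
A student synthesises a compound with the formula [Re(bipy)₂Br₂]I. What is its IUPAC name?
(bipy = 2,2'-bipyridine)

The 1 iodide counter-ion carries a total charge of -1, so each complex ion is 1+.
Ligand charges: 2×bromo (-1 each), 2×2,2'-bipyridine (neutral); total -2. So Re + (-2) = 1+, giving Re = +3.
Ligands are named alphabetically: bipyridine before bromo.

bis(2,2'-bipyridine)dibromorhenium(III) iodide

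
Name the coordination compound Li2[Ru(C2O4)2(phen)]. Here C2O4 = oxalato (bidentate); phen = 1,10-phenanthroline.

The 2 lithium counter-ions carry a total charge of +2, so each complex ion is 2−.
Ligand charges: 2×oxalato (-2 each), 1×1,10-phenanthroline (neutral); total -4. So Ru + (-4) = 2−, giving Ru = +2.
Ligands are named alphabetically: oxalato before phenanthroline.
The complex ion is anionic, so ruthenium takes the -ate form ruthenate(II).

lithium dioxalato(1,10-phenanthroline)ruthenate(II)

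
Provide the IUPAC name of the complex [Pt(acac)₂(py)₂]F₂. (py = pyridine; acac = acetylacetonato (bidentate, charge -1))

The 2 fluoride counter-ions carry a total charge of -2, so each complex ion is 2+.
Ligand charges: 2×pyridine (neutral), 2×acetylacetonato (-1 each); total -2. So Pt + (-2) = 2+, giving Pt = +4.
Ligands are named alphabetically: acetylacetonato before pyridine.

bis(acetylacetonato)bis(pyridine)platinum(IV) fluoride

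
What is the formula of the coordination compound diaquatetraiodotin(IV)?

Ligands: 4 iodo (I, -1), 2 aqua (H2O, neutral). Ligand charge sum = -4.
With Sn in oxidation state +4, the complex ion is [Sn...].

[Sn(H2O)2I4]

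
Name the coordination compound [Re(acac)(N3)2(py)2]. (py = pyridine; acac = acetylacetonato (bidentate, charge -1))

There is no counter-ion, so the complex is neutral overall.
Ligand charges: 2×azido (-1 each), 2×pyridine (neutral), 1×acetylacetonato (-1 each); total -3. So Re + (-3) = 0, giving Re = +3.
Ligands are named alphabetically: acetylacetonato before azido before pyridine.

(acetylacetonato)diazidobis(pyridine)rhenium(III)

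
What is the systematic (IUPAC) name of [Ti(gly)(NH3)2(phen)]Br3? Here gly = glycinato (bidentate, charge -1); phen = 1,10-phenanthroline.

The 3 bromide counter-ions carry a total charge of -3, so each complex ion is 3+.
Ligand charges: 1×glycinato (-1 each), 2×ammine (neutral), 1×1,10-phenanthroline (neutral); total -1. So Ti + (-1) = 3+, giving Ti = +4.
Ligands are named alphabetically: ammine before glycinato before phenanthroline.

diammine(glycinato)(1,10-phenanthroline)titanium(IV) bromide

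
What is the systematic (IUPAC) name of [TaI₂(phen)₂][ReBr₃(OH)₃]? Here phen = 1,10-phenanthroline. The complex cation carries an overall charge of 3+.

diiodobis(1,10-phenanthroline)tantalum(V) tribromotrihydroxorhenate(III)

Both ions are complex: the cation is named first with the plain metal name, the anion second with the -ate form; each ion's ligands are alphabetised independently.
The complex cation is given as 3+; its ligand charges sum to -2, so Ta = +5.
A 1:1 salt means the anion carries the equal and opposite charge, 3−.
Anion: ligand charges sum to -6; for the ion to be 3−, Re = +3.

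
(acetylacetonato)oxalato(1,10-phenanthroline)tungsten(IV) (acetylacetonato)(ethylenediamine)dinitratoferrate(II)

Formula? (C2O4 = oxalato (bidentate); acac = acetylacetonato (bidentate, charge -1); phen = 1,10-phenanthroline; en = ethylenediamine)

Cation [W…]: ligand charges -3, W(IV) ⇒ ion charge 1+.
Anion [Fe…]: ligand charges -3, Fe(II) ⇒ ion charge 1−.

[W(acac)(C2O4)(phen)][Fe(acac)(en)(NO3)2]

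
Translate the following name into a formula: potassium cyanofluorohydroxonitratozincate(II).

Ligands: 1 hydroxo (OH, -1), 1 fluoro (F, -1), 1 cyano (CN, -1), 1 nitrato (NO3, -1). Ligand charge sum = -4.
With Zn in oxidation state +2, the complex ion is [Zn...]^2−.
Charge balance with potassium (+1) requires 1 complex ion per 2 potassium.

K2[Zn(CN)F(NO3)(OH)]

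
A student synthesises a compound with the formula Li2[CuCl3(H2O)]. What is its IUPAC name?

The 2 lithium counter-ions carry a total charge of +2, so each complex ion is 2−.
Ligand charges: 3×chloro (-1 each), 1×aqua (neutral); total -3. So Cu + (-3) = 2−, giving Cu = +1.
The complex ion is anionic, so copper takes the -ate form cuprate(I).

lithium aquatrichlorocuprate(I)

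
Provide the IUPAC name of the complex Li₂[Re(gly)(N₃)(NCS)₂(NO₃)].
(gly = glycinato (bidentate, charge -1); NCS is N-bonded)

The 2 lithium counter-ions carry a total charge of +2, so each complex ion is 2−.
Ligand charges: 1×glycinato (-1 each), 1×nitrato (-1 each), 1×azido (-1 each), 2×isothiocyanato (-1 each); total -5. So Re + (-5) = 2−, giving Re = +3.
The complex ion is anionic, so rhenium takes the -ate form rhenate(III).

lithium azido(glycinato)diisothiocyanatonitratorhenate(III)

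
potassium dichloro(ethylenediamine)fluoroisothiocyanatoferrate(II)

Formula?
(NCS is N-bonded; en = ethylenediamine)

Ligands: 1 fluoro (F, -1), 2 chloro (Cl, -1), 1 isothiocyanato (NCS, -1), 1 ethylenediamine (en, neutral). Ligand charge sum = -4.
With Fe in oxidation state +2, the complex ion is [Fe...]^2−.
Charge balance with potassium (+1) requires 1 complex ion per 2 potassium.

K2[FeCl2(en)F(NCS)]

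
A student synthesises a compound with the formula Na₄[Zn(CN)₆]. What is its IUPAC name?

sodium hexacyanozincate(II)

The 4 sodium counter-ions carry a total charge of +4, so each complex ion is 4−.
Ligand charges: 6×cyano (-1 each); total -6. So Zn + (-6) = 4−, giving Zn = +2.
The complex ion is anionic, so zinc takes the -ate form zincate(II).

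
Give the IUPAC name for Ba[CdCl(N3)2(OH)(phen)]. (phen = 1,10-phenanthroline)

barium diazidochlorohydroxo(1,10-phenanthroline)cadmate(II)

The 1 barium counter-ion carries a total charge of +2, so each complex ion is 2−.
Ligand charges: 2×azido (-1 each), 1×hydroxo (-1 each), 1×chloro (-1 each), 1×1,10-phenanthroline (neutral); total -4. So Cd + (-4) = 2−, giving Cd = +2.
Ligands are named alphabetically: azido before chloro before hydroxo before phenanthroline.
The complex ion is anionic, so cadmium takes the -ate form cadmate(II).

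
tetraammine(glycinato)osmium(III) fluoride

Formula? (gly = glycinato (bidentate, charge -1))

Ligands: 1 glycinato (gly, -1), 4 ammine (NH3, neutral). Ligand charge sum = -1.
With Os in oxidation state +3, the complex ion is [Os...]^2+.
Charge balance with fluoride (-1) requires 1 complex ion per 2 fluoride.

[Os(gly)(NH3)4]F2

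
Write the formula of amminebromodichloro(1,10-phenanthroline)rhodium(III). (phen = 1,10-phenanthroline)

Ligands: 1 bromo (Br, -1), 1 1,10-phenanthroline (phen, neutral), 2 chloro (Cl, -1), 1 ammine (NH3, neutral). Ligand charge sum = -3.
With Rh in oxidation state +3, the complex ion is [Rh...].

[RhBrCl2(NH3)(phen)]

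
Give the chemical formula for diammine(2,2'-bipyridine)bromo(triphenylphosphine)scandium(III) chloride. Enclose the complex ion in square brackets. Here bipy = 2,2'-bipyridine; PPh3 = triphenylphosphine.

Ligands: 1 2,2'-bipyridine (bipy, neutral), 1 triphenylphosphine (PPh3, neutral), 2 ammine (NH3, neutral), 1 bromo (Br, -1). Ligand charge sum = -1.
With Sc in oxidation state +3, the complex ion is [Sc...]^2+.
Charge balance with chloride (-1) requires 1 complex ion per 2 chloride.

[Sc(bipy)Br(NH3)2(PPh3)]Cl2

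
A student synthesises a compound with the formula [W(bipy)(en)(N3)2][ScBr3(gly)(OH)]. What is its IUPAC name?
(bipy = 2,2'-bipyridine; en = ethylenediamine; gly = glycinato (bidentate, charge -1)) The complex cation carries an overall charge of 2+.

Both ions are complex: the cation is named first with the plain metal name, the anion second with the -ate form; each ion's ligands are alphabetised independently.
The complex cation is given as 2+; its ligand charges sum to -2, so W = +4.
A 1:1 salt means the anion carries the equal and opposite charge, 2−.
Anion: ligand charges sum to -5; for the ion to be 2−, Sc = +3.

diazido(2,2'-bipyridine)(ethylenediamine)tungsten(IV) tribromo(glycinato)hydroxoscandate(III)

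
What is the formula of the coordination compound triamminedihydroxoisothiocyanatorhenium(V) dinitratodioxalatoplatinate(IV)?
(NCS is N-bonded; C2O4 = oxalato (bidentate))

[Re(NCS)(NH3)3(OH)2][Pt(C2O4)2(NO3)2]

Cation [Re…]: ligand charges -3, Re(V) ⇒ ion charge 2+.
Anion [Pt…]: ligand charges -6, Pt(IV) ⇒ ion charge 2−.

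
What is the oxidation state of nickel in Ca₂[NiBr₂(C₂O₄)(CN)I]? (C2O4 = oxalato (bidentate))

2 calcium outside the brackets (+2 each) → the complex ion is 4−.
Ligand charges: 1×I = -1; 2×Br = -2; 1×CN = -1; 1×C2O4 = -2; sum -6.
Ni + (-6) = 4− ⇒ Ni is +2.

+2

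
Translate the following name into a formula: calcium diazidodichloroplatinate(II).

Ligands: 2 chloro (Cl, -1), 2 azido (N3, -1). Ligand charge sum = -4.
Charge balance with calcium (+2) requires 1 complex ion per 1 calcium.

Ca[PtCl2(N3)2]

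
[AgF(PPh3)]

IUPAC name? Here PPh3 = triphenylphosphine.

There is no counter-ion, so the complex is neutral overall.
Ligand charges: 1×triphenylphosphine (neutral), 1×fluoro (-1 each); total -1. So Ag + (-1) = 0, giving Ag = +1.
Ligands are named alphabetically: fluoro before triphenylphosphine.

fluoro(triphenylphosphine)silver(I)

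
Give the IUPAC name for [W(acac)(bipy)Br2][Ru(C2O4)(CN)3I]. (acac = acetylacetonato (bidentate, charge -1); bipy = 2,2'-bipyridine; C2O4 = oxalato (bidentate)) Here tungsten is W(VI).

(acetylacetonato)(2,2'-bipyridine)dibromotungsten(VI) tricyanoiodooxalatoruthenate(III)

Both ions are complex: the cation is named first with the plain metal name, the anion second with the -ate form; each ion's ligands are alphabetised independently.
W is given as +6; the cation's ligand charges sum to -3, so the complex cation is 3+.
A 1:1 salt means the anion carries the equal and opposite charge, 3−.
Anion: ligand charges sum to -6; for the ion to be 3−, Ru = +3.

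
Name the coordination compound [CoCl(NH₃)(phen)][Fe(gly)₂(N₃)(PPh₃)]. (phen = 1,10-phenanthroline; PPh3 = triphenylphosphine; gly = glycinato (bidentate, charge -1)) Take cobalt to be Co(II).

amminechloro(1,10-phenanthroline)cobalt(II) azidobis(glycinato)(triphenylphosphine)ferrate(II)

Both ions are complex: the cation is named first with the plain metal name, the anion second with the -ate form; each ion's ligands are alphabetised independently.
Co is given as +2; the cation's ligand charges sum to -1, so the complex cation is 1+.
A 1:1 salt means the anion carries the equal and opposite charge, 1−.
Anion: ligand charges sum to -3; for the ion to be 1−, Fe = +2.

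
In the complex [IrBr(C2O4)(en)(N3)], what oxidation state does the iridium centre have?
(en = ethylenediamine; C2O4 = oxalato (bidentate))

+4

No counter-ion: the bracketed complex is neutral.
Ligand charges: 1×Br = -1; 1×en neutral; 1×C2O4 = -2; 1×N3 = -1; sum -4.
Ir + (-4) = 0 ⇒ Ir is +4.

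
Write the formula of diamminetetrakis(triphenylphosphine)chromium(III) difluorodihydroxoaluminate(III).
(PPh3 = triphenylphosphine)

Cation [Cr…]: ligand charges 0, Cr(III) ⇒ ion charge 3+.
Anion [Al…]: ligand charges -4, Al(III) ⇒ ion charge 1−.

[Cr(NH3)2(PPh3)4][AlF2(OH)2]3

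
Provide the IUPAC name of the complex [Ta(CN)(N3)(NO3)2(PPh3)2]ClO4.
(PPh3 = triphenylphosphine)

azidocyanodinitratobis(triphenylphosphine)tantalum(V) perchlorate

The 1 perchlorate counter-ion carries a total charge of -1, so each complex ion is 1+.
Ligand charges: 1×azido (-1 each), 2×nitrato (-1 each), 1×cyano (-1 each), 2×triphenylphosphine (neutral); total -4. So Ta + (-4) = 1+, giving Ta = +5.
Ligands are named alphabetically: azido before cyano before nitrato before triphenylphosphine.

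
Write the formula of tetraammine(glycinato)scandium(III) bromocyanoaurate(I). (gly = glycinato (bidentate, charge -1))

[Sc(gly)(NH3)4][AuBr(CN)]2

Cation [Sc…]: ligand charges -1, Sc(III) ⇒ ion charge 2+.
Anion [Au…]: ligand charges -2, Au(I) ⇒ ion charge 1−.
One 2+ cation requires 2 of the 1− anion.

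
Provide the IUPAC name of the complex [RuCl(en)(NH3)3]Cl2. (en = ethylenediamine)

The 2 chloride counter-ions carry a total charge of -2, so each complex ion is 2+.
Ligand charges: 1×ethylenediamine (neutral), 1×chloro (-1 each), 3×ammine (neutral); total -1. So Ru + (-1) = 2+, giving Ru = +3.
Ligands are named alphabetically: ammine before chloro before ethylenediamine.

triamminechloro(ethylenediamine)ruthenium(III) chloride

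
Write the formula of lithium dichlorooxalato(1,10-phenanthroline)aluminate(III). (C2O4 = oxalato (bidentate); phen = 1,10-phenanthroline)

Li[Al(C2O4)Cl2(phen)]

Ligands: 2 chloro (Cl, -1), 1 oxalato (C2O4, -2), 1 1,10-phenanthroline (phen, neutral). Ligand charge sum = -4.
With Al in oxidation state +3, the complex ion is [Al...]^1−.
Charge balance with lithium (+1) requires 1 complex ion per 1 lithium.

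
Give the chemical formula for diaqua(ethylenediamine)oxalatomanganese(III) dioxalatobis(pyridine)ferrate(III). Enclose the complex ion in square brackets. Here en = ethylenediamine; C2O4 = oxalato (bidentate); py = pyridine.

[Mn(C2O4)(en)(H2O)2][Fe(C2O4)2(py)2]

Cation [Mn…]: ligand charges -2, Mn(III) ⇒ ion charge 1+.
Anion [Fe…]: ligand charges -4, Fe(III) ⇒ ion charge 1−.
One 1+ cation balances one 1− anion.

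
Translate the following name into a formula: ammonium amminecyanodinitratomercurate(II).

Ligands: 2 nitrato (NO3, -1), 1 ammine (NH3, neutral), 1 cyano (CN, -1). Ligand charge sum = -3.
With Hg in oxidation state +2, the complex ion is [Hg...]^1−.
Charge balance with ammonium (+1) requires 1 complex ion per 1 ammonium.

NH4[Hg(CN)(NH3)(NO3)2]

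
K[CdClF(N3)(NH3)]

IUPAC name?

potassium ammineazidochlorofluorocadmate(II)

The 1 potassium counter-ion carries a total charge of +1, so each complex ion is 1−.
Ligand charges: 1×ammine (neutral), 1×azido (-1 each), 1×fluoro (-1 each), 1×chloro (-1 each); total -3. So Cd + (-3) = 1−, giving Cd = +2.
Ligands are named alphabetically: ammine before azido before chloro before fluoro.
The complex ion is anionic, so cadmium takes the -ate form cadmate(II).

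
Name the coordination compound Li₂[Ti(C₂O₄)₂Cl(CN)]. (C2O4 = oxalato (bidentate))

The 2 lithium counter-ions carry a total charge of +2, so each complex ion is 2−.
Ligand charges: 1×chloro (-1 each), 2×oxalato (-2 each), 1×cyano (-1 each); total -6. So Ti + (-6) = 2−, giving Ti = +4.
Ligands are named alphabetically: chloro before cyano before oxalato.
The complex ion is anionic, so titanium takes the -ate form titanate(IV).

lithium chlorocyanodioxalatotitanate(IV)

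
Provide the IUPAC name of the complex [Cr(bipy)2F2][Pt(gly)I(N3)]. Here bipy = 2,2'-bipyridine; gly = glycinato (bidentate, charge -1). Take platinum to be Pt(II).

bis(2,2'-bipyridine)difluorochromium(III) azido(glycinato)iodoplatinate(II)

Both ions are complex: the cation is named first with the plain metal name, the anion second with the -ate form; each ion's ligands are alphabetised independently.
Pt is given as +2; the anion's ligand charges sum to -3, so the complex anion is 1−.
A 1:1 salt means the cation carries the equal and opposite charge, 1+.
Cation: ligand charges sum to -2; for the ion to be 1+, Cr = +3.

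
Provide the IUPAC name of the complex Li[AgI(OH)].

The 1 lithium counter-ion carries a total charge of +1, so each complex ion is 1−.
Ligand charges: 1×iodo (-1 each), 1×hydroxo (-1 each); total -2. So Ag + (-2) = 1−, giving Ag = +1.
The complex ion is anionic, so silver takes the -ate form argentate(I).

lithium hydroxoiodoargentate(I)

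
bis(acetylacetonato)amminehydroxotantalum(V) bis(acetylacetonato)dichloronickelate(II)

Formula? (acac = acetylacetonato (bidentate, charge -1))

[Ta(acac)2(NH3)(OH)][Ni(acac)2Cl2]

Cation [Ta…]: ligand charges -3, Ta(V) ⇒ ion charge 2+.
Anion [Ni…]: ligand charges -4, Ni(II) ⇒ ion charge 2−.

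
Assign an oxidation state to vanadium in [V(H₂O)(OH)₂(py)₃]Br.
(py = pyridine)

1 bromide outside the brackets (-1 each) → the complex ion is 1+.
Ligand charges: 3×py neutral; 2×OH = -2; 1×H2O neutral; sum -2.
V + (-2) = 1+ ⇒ V is +3.

+3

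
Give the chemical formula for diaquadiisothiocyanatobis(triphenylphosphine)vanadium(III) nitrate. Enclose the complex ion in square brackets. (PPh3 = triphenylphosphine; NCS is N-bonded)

Ligands: 2 triphenylphosphine (PPh3, neutral), 2 aqua (H2O, neutral), 2 isothiocyanato (NCS, -1). Ligand charge sum = -2.
Charge balance with nitrate (-1) requires 1 complex ion per 1 nitrate.

[V(H2O)2(NCS)2(PPh3)2]NO3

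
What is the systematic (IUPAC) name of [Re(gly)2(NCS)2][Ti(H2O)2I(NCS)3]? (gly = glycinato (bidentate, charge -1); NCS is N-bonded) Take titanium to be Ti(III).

Both ions are complex: the cation is named first with the plain metal name, the anion second with the -ate form; each ion's ligands are alphabetised independently.
Ti is given as +3; the anion's ligand charges sum to -4, so the complex anion is 1−.
A 1:1 salt means the cation carries the equal and opposite charge, 1+.
Cation: ligand charges sum to -4; for the ion to be 1+, Re = +5.

bis(glycinato)diisothiocyanatorhenium(V) diaquaiodotriisothiocyanatotitanate(III)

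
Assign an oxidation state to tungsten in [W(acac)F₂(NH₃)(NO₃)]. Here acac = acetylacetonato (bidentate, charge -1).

No counter-ion: the bracketed complex is neutral.
Ligand charges: 1×NH3 neutral; 2×F = -2; 1×NO3 = -1; 1×acac = -1; sum -4.
W + (-4) = 0 ⇒ W is +4.

+4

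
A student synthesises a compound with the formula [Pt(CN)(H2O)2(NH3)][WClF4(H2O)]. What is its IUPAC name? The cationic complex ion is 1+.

amminediaquacyanoplatinum(II) aquachlorotetrafluorotungstate(IV)

The complex cation is given as 1+; its ligand charges sum to -1, so Pt = +2.
A 1:1 salt means the anion carries the equal and opposite charge, 1−.
Anion: ligand charges sum to -5; for the ion to be 1−, W = +4.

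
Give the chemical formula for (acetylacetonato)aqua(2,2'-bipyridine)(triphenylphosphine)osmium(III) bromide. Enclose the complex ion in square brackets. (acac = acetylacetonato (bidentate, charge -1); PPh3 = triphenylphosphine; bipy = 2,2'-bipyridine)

Ligands: 1 aqua (H2O, neutral), 1 acetylacetonato (acac, -1), 1 triphenylphosphine (PPh3, neutral), 1 2,2'-bipyridine (bipy, neutral). Ligand charge sum = -1.
With Os in oxidation state +3, the complex ion is [Os...]^2+.
Charge balance with bromide (-1) requires 1 complex ion per 2 bromide.

[Os(acac)(bipy)(H2O)(PPh3)]Br2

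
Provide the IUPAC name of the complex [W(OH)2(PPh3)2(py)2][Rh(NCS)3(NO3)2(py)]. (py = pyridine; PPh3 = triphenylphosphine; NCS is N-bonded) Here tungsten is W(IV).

dihydroxobis(pyridine)bis(triphenylphosphine)tungsten(IV) triisothiocyanatodinitrato(pyridine)rhodate(III)

Both ions are complex: the cation is named first with the plain metal name, the anion second with the -ate form; each ion's ligands are alphabetised independently.
W is given as +4; the cation's ligand charges sum to -2, so the complex cation is 2+.
A 1:1 salt means the anion carries the equal and opposite charge, 2−.
Anion: ligand charges sum to -5; for the ion to be 2−, Rh = +3.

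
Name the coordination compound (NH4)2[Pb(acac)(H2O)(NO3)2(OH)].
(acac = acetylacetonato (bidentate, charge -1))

ammonium (acetylacetonato)aquahydroxodinitratoplumbate(II)

The 2 ammonium counter-ions carry a total charge of +2, so each complex ion is 2−.
Ligand charges: 2×nitrato (-1 each), 1×aqua (neutral), 1×hydroxo (-1 each), 1×acetylacetonato (-1 each); total -4. So Pb + (-4) = 2−, giving Pb = +2.
Ligands are named alphabetically: acetylacetonato before aqua before hydroxo before nitrato.
The complex ion is anionic, so lead takes the -ate form plumbate(II).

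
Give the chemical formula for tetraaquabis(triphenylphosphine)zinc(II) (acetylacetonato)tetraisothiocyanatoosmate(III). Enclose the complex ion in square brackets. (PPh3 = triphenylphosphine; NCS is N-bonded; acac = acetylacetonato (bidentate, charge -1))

Cation [Zn…]: ligand charges 0, Zn(II) ⇒ ion charge 2+.
Anion [Os…]: ligand charges -5, Os(III) ⇒ ion charge 2−.
One 2+ cation balances one 2− anion.

[Zn(H2O)4(PPh3)2][Os(acac)(NCS)4]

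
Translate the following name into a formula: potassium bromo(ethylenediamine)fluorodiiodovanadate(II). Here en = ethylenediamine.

K2[VBr(en)FI2]

Ligands: 1 ethylenediamine (en, neutral), 1 fluoro (F, -1), 1 bromo (Br, -1), 2 iodo (I, -1). Ligand charge sum = -4.
With V in oxidation state +2, the complex ion is [V...]^2−.
Charge balance with potassium (+1) requires 1 complex ion per 2 potassium.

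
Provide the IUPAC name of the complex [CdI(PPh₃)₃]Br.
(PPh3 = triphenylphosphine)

iodotris(triphenylphosphine)cadmium(II) bromide

The 1 bromide counter-ion carries a total charge of -1, so each complex ion is 1+.
Ligand charges: 3×triphenylphosphine (neutral), 1×iodo (-1 each); total -1. So Cd + (-1) = 1+, giving Cd = +2.
Ligands are named alphabetically: iodo before triphenylphosphine.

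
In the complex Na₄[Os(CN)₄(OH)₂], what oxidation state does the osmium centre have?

+2

4 sodium outside the brackets (+1 each) → the complex ion is 4−.
Ligand charges: 4×CN = -4; 2×OH = -2; sum -6.
Os + (-6) = 4− ⇒ Os is +2.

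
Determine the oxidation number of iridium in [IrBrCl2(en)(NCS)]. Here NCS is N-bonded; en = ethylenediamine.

+4

No counter-ion: the bracketed complex is neutral.
Ligand charges: 1×Br = -1; 1×NCS = -1; 1×en neutral; 2×Cl = -2; sum -4.
Ir + (-4) = 0 ⇒ Ir is +4.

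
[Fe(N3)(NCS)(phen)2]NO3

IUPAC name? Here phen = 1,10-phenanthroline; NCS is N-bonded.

The 1 nitrate counter-ion carries a total charge of -1, so each complex ion is 1+.
Ligand charges: 1×azido (-1 each), 2×1,10-phenanthroline (neutral), 1×isothiocyanato (-1 each); total -2. So Fe + (-2) = 1+, giving Fe = +3.
Ligands are named alphabetically: azido before isothiocyanato before phenanthroline.

azidoisothiocyanatobis(1,10-phenanthroline)iron(III) nitrate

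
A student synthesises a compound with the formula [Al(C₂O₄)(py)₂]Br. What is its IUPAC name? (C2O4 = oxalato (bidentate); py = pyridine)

oxalatobis(pyridine)aluminium(III) bromide

The 1 bromide counter-ion carries a total charge of -1, so each complex ion is 1+.
Ligand charges: 1×oxalato (-2 each), 2×pyridine (neutral); total -2. So Al + (-2) = 1+, giving Al = +3.
Ligands are named alphabetically: oxalato before pyridine.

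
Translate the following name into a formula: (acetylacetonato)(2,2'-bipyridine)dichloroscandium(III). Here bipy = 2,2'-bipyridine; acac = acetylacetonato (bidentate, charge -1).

[Sc(acac)(bipy)Cl2]

Ligands: 2 chloro (Cl, -1), 1 2,2'-bipyridine (bipy, neutral), 1 acetylacetonato (acac, -1). Ligand charge sum = -3.
With Sc in oxidation state +3, the complex ion is [Sc...].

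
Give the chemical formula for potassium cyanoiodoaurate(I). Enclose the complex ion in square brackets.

K[Au(CN)I]

Ligands: 1 iodo (I, -1), 1 cyano (CN, -1). Ligand charge sum = -2.
Charge balance with potassium (+1) requires 1 complex ion per 1 potassium.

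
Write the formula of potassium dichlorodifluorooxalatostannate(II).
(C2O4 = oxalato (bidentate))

K4[Sn(C2O4)Cl2F2]

Ligands: 2 fluoro (F, -1), 2 chloro (Cl, -1), 1 oxalato (C2O4, -2). Ligand charge sum = -6.
With Sn in oxidation state +2, the complex ion is [Sn...]^4−.
Charge balance with potassium (+1) requires 1 complex ion per 4 potassium.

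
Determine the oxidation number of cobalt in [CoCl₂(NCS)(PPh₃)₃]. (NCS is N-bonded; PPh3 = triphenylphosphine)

+3

No counter-ion: the bracketed complex is neutral.
Ligand charges: 1×NCS = -1; 2×Cl = -2; 3×PPh3 neutral; sum -3.
Co + (-3) = 0 ⇒ Co is +3.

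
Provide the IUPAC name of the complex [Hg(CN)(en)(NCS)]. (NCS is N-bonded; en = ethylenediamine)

cyano(ethylenediamine)isothiocyanatomercury(II)

There is no counter-ion, so the complex is neutral overall.
Ligand charges: 1×cyano (-1 each), 1×isothiocyanato (-1 each), 1×ethylenediamine (neutral); total -2. So Hg + (-2) = 0, giving Hg = +2.
Ligands are named alphabetically: cyano before ethylenediamine before isothiocyanato.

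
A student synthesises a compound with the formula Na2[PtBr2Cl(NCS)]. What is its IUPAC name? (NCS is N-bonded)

The 2 sodium counter-ions carry a total charge of +2, so each complex ion is 2−.
Ligand charges: 1×chloro (-1 each), 2×bromo (-1 each), 1×isothiocyanato (-1 each); total -4. So Pt + (-4) = 2−, giving Pt = +2.
Ligands are named alphabetically: bromo before chloro before isothiocyanato.
The complex ion is anionic, so platinum takes the -ate form platinate(II).

sodium dibromochloroisothiocyanatoplatinate(II)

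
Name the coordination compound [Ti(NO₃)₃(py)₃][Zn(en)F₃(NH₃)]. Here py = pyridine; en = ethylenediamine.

trinitratotris(pyridine)titanium(IV) ammine(ethylenediamine)trifluorozincate(II)

Both ions are complex: the cation is named first with the plain metal name, the anion second with the -ate form; each ion's ligands are alphabetised independently.
Zinc is always +2 in its complexes; the anion's ligand charges sum to -3, so the complex anion is 1−.
A 1:1 salt means the cation carries the equal and opposite charge, 1+.
Cation: ligand charges sum to -3; for the ion to be 1+, Ti = +4.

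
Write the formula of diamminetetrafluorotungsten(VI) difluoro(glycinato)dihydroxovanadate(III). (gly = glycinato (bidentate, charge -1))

[WF4(NH3)2][VF2(gly)(OH)2]

Cation [W…]: ligand charges -4, W(VI) ⇒ ion charge 2+.
Anion [V…]: ligand charges -5, V(III) ⇒ ion charge 2−.
One 2+ cation balances one 2− anion.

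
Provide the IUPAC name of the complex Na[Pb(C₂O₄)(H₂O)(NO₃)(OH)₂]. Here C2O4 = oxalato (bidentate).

The 1 sodium counter-ion carries a total charge of +1, so each complex ion is 1−.
Ligand charges: 1×nitrato (-1 each), 1×aqua (neutral), 2×hydroxo (-1 each), 1×oxalato (-2 each); total -5. So Pb + (-5) = 1−, giving Pb = +4.
The complex ion is anionic, so lead takes the -ate form plumbate(IV).

sodium aquadihydroxonitratooxalatoplumbate(IV)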